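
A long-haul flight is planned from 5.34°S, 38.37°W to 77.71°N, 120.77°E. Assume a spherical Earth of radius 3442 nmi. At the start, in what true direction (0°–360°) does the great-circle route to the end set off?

4.5°

N = sin Δλ·cos φ₂ = +0.0758;  D = cos φ₁ sin φ₂ − sin φ₁ cos φ₂ cos Δλ = +0.9543
initial course = atan2(N, D) = 4.54°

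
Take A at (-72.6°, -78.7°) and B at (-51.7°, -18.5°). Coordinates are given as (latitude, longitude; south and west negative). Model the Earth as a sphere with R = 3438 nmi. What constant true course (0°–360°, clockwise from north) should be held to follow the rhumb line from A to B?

52.0°

Meridional parts: M(φ₁)=-1.8772, M(φ₂)=-1.0577 → ΔM = +0.8195;  Δλ = +1.0507 rad
tan C = Δλ / ΔM = +1.2821 → C = 52.05°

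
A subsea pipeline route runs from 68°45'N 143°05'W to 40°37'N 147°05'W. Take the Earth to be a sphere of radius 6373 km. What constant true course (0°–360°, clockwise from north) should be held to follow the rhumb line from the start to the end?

184.5°

Meridional parts: M(φ₁)=+1.6735, M(φ₂)=+0.7770 → ΔM = -0.8964;  Δλ = -0.0698 rad
tan C = Δλ / ΔM = +0.0779 → C = 184.45°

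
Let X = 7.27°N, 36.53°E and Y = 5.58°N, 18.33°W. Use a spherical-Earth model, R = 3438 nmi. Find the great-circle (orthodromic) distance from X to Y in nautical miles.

cos σ = sin φ₁ sin φ₂ + cos φ₁ cos φ₂ cos Δλ
      = sin(7.27°)sin(5.58°) + cos(7.27°)cos(5.58°)cos(-54.86°) = 0.5805
σ = 54.511° → d = Rσ = 3438·0.95139 = 3271 nmi

3271 nmi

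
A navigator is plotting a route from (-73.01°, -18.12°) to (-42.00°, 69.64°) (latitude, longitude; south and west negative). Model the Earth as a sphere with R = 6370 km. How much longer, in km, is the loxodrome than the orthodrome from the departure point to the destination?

Great circle: cos σ = sin φ₁ sin φ₂ + cos φ₁ cos φ₂ cos Δλ,  σ = 0.8653 rad → d_gc = 5511.9 km
Rhumb line: Δψ = +1.0922, q = Δφ/Δψ = 0.4955, d_rh = R√(Δφ²+q²Δλ²) = 5938.2 km
Excess = 5938.2 − 5511.9 = 426.3 ≈ 426 km

426 km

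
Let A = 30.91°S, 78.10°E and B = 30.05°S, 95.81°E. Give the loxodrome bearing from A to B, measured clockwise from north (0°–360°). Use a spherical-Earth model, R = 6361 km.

Δψ = ln[tan(π/4+φ₂/2)/tan(π/4+φ₁/2)] = +0.0174
Δλ = +0.3091 rad (taken the short way round)
course = atan2(Δλ, Δψ) = 86.77°

86.8°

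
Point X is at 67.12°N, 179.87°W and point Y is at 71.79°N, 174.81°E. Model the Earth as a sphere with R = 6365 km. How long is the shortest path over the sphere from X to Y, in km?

558 km

cos σ = sin φ₁ sin φ₂ + cos φ₁ cos φ₂ cos Δλ
      = sin(67.12°)sin(71.79°) + cos(67.12°)cos(71.79°)cos(-5.32°) = 0.9962
σ = 5.025° → d = Rσ = 6365·0.08770 = 558 km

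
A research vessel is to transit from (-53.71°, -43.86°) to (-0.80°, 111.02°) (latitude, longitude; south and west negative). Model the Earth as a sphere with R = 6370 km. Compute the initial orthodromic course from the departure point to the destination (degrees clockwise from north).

150.1°

N = sin Δλ·cos φ₂ = +0.4245;  D = cos φ₁ sin φ₂ − sin φ₁ cos φ₂ cos Δλ = -0.7380
initial course = atan2(N, D) = 150.09°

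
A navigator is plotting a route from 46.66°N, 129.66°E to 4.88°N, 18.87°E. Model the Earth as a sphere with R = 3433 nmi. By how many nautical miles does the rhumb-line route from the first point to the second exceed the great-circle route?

Great circle: cos σ = sin φ₁ sin φ₂ + cos φ₁ cos φ₂ cos Δλ,  σ = 1.7527 rad → d_gc = 6016.9 nmi
Rhumb line: Δψ = -0.8377, q = Δφ/Δψ = 0.8705, d_rh = R√(Δφ²+q²Δλ²) = 6297.5 nmi
Excess = 6297.5 − 6016.9 = 280.6 ≈ 281 nmi

281 nmi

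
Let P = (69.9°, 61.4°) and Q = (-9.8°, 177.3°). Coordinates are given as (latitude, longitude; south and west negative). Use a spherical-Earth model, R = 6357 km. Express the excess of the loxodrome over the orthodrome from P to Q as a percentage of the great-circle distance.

Great circle: σ = 1.8836 rad → d_gc = Rσ = 11974.3 km
Rhumb: Δφ = -1.3910, Δλ = +2.0228, Δψ = -1.9022, q = Δφ/Δψ = 0.7313 → d_rh = R√(Δφ²+q²Δλ²) = 12908.2 km
Excess = (12908.2 − 11974.3) / 11974.3 = 933.9 / 11974.3 = 7.80% ≈ 7.8%

7.8%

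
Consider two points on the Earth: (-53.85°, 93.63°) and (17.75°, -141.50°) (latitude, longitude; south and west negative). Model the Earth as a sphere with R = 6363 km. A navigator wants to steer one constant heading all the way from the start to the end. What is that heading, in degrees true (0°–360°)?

56.6°

Δψ = ln[tan(π/4+φ₂/2)/tan(π/4+φ₁/2)] = +1.4346
Δλ = +2.1794 rad (taken the short way round)
course = atan2(Δλ, Δψ) = 56.64°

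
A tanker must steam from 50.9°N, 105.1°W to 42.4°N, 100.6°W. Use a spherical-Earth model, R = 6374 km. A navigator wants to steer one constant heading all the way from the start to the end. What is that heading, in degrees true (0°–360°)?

160.1°

Meridional parts: M(φ₁)=+1.0354, M(φ₂)=+0.8186 → ΔM = -0.2168;  Δλ = +0.0785 rad
tan C = Δλ / ΔM = -0.3623 → C = 160.08°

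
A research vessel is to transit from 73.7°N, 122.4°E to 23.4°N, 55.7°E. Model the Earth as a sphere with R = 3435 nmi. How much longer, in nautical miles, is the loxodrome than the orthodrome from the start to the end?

Great circle: cos σ = sin φ₁ sin φ₂ + cos φ₁ cos φ₂ cos Δλ,  σ = 1.0666 rad → d_gc = 3663.9 nmi
Rhumb line: Δψ = -1.5232, q = Δφ/Δψ = 0.5764, d_rh = R√(Δφ²+q²Δλ²) = 3795.5 nmi
Excess = 3795.5 − 3663.9 = 131.6 ≈ 132 nmi

132 nmi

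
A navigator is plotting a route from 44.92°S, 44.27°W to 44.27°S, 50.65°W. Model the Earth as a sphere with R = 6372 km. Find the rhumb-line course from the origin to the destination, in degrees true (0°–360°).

Δψ = ln[tan(π/4+φ₂/2)/tan(π/4+φ₁/2)] = +0.0159
Δλ = -0.1114 rad (taken the short way round)
course = atan2(Δλ, Δψ) = 278.14°

278.1°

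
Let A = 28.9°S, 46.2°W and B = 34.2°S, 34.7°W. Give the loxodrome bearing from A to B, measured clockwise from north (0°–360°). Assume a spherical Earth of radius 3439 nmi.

Δψ = ln[tan(π/4+φ₂/2)/tan(π/4+φ₁/2)] = -0.1086
Δλ = +0.2007 rad (taken the short way round)
course = atan2(Δλ, Δψ) = 118.42°

118.4°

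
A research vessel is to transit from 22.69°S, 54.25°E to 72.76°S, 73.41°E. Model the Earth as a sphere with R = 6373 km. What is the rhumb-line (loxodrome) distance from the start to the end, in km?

Δψ = ln[tan(π/4+φ₂/2)/tan(π/4+φ₁/2)] = -1.4798;  Δφ = -0.8739 rad,  Δλ = +0.3344 rad
q = Δφ/Δψ = 0.5906
d = R·√(Δφ² + q²Δλ²) = 6373·0.89592 = 5710 km

5710 km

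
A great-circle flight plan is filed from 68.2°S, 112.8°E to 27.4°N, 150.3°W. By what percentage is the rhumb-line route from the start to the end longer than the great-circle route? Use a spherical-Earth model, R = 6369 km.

Great circle: σ = 2.0566 rad → d_gc = Rσ = 13098.3 km
Rhumb: Δφ = +1.6685, Δλ = +1.6912, Δψ = +2.1449, q = Δφ/Δψ = 0.7779 → d_rh = R√(Δφ²+q²Δλ²) = 13533.1 km
Excess = (13533.1 − 13098.3) / 13098.3 = 434.8 / 13098.3 = 3.32% ≈ 3.3%

3.3%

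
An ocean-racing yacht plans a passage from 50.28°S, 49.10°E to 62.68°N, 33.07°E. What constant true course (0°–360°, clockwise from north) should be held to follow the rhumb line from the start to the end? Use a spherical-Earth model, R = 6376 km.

353.4°

Δψ = ln[tan(π/4+φ₂/2)/tan(π/4+φ₁/2)] = +2.4329
Δλ = -0.2798 rad (taken the short way round)
course = atan2(Δλ, Δψ) = 353.44°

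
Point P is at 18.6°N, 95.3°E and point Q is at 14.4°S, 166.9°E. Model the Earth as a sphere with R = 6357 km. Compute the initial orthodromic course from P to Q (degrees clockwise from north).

109.9°

θ = atan2( sin Δλ·cos φ₂ ,  cos φ₁ sin φ₂ − sin φ₁ cos φ₂ cos Δλ )
  = atan2(+0.9191, -0.3332) = 109.93°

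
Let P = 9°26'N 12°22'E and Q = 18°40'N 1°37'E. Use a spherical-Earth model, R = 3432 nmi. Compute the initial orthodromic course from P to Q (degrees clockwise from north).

N = sin Δλ·cos φ₂ = -0.1767;  D = cos φ₁ sin φ₂ − sin φ₁ cos φ₂ cos Δλ = +0.1632
initial course = atan2(N, D) = 312.72°

312.7°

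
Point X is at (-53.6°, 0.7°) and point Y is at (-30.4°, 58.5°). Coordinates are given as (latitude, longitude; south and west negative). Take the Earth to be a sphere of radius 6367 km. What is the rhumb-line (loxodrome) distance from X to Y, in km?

5349 km

Δψ = ln[tan(π/4+φ₂/2)/tan(π/4+φ₁/2)] = +0.5550;  Δφ = +0.4049 rad,  Δλ = +1.0088 rad
q = Δφ/Δψ = 0.7296
d = R·√(Δφ² + q²Δλ²) = 6367·0.84006 = 5349 km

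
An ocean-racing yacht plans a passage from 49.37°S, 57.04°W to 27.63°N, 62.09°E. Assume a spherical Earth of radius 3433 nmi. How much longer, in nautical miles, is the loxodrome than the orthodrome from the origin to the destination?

Great circle: cos σ = sin φ₁ sin φ₂ + cos φ₁ cos φ₂ cos Δλ,  σ = 2.2560 rad → d_gc = 7744.7 nmi
Rhumb line: Δψ = +1.4958, q = Δφ/Δψ = 0.8985, d_rh = R√(Δφ²+q²Δλ²) = 7900.3 nmi
Excess = 7900.3 − 7744.7 = 155.6 ≈ 156 nmi

156 nmi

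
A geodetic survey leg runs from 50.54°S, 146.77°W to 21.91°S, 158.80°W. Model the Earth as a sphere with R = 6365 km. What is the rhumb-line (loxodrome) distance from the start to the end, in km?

Δψ = ln[tan(π/4+φ₂/2)/tan(π/4+φ₁/2)] = +0.6334;  Δφ = +0.4997 rad,  Δλ = -0.2100 rad
q = Δφ/Δψ = 0.7890
d = R·√(Δφ² + q²Δλ²) = 6365·0.52643 = 3351 km

3351 km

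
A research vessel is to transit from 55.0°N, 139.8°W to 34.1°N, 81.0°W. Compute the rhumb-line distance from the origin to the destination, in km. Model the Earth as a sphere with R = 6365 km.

Rhumb course C = atan2(Δλ, Δψ) with Δψ = ln[tan(π/4+φ₂/2)/tan(π/4+φ₁/2)] = -0.5205, Δλ = +1.0263 → C = 116.89°
d = R·|Δφ| / |cos C| = 6365·0.36477 / 0.45231 = 5133 km

5133 km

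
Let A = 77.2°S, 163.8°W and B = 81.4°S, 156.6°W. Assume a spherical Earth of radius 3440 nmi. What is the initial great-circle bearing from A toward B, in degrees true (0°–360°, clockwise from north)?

165.9°

N = sin Δλ·cos φ₂ = +0.0187;  D = cos φ₁ sin φ₂ − sin φ₁ cos φ₂ cos Δλ = -0.0744
initial course = atan2(N, D) = 165.86°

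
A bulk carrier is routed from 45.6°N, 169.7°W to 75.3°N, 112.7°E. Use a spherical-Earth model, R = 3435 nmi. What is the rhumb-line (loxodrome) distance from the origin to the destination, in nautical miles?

2749 nmi

Rhumb course C = atan2(Δλ, Δψ) with Δψ = ln[tan(π/4+φ₂/2)/tan(π/4+φ₁/2)] = +1.1518, Δλ = -1.3544 → C = 310.38°
d = R·|Δφ| / |cos C| = 3435·0.51836 / 0.64782 = 2749 nmi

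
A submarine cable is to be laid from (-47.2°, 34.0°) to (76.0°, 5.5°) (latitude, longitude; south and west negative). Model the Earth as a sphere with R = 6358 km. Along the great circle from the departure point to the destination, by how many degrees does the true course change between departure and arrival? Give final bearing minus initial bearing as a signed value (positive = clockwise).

-15.1°

Initial bearing θ₁ = atan2(sin Δλ cos φ₂, cos φ₁ sin φ₂ − sin φ₁ cos φ₂ cos Δλ) = 351.94°
Final bearing θ₂ = (initial bearing from the destination back to the start) + 180° = 336.81°
Δθ = θ₂ − θ₁ = -15.1°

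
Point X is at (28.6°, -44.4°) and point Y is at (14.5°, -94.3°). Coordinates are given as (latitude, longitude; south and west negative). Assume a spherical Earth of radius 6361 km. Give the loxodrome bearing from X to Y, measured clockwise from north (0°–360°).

Δψ = ln[tan(π/4+φ₂/2)/tan(π/4+φ₁/2)] = -0.2655
Δλ = -0.8709 rad (taken the short way round)
course = atan2(Δλ, Δψ) = 253.05°

253.0°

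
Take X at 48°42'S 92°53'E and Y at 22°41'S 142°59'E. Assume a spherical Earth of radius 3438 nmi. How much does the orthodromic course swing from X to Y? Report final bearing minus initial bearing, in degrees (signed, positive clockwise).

-31.3°

At departure: θ₁ = atan2(sin Δλ cos φ₂, cos φ₁ sin φ₂ − sin φ₁ cos φ₂ cos Δλ) = 74.97°
At arrival: θ₂ = atan2(sin Δλ cos φ₁, −cos φ₂ sin φ₁ + sin φ₂ cos φ₁ cos Δλ) = 43.70°
Δθ = θ₂ − θ₁ = -31.3°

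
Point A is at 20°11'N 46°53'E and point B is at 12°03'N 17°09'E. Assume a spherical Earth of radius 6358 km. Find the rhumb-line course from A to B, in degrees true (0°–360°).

254.1°

Meridional parts: M(φ₁)=+0.3598, M(φ₂)=+0.2119 → ΔM = -0.1479;  Δλ = -0.5189 rad
tan C = Δλ / ΔM = +3.5086 → C = 254.09°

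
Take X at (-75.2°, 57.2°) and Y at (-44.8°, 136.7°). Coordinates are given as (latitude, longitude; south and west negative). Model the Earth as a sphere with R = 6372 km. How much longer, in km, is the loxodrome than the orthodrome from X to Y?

319 km

Great circle: cos σ = sin φ₁ sin φ₂ + cos φ₁ cos φ₂ cos Δλ,  σ = 0.7752 rad → d_gc = 4939.5 km
Rhumb line: Δψ = +1.1647, q = Δφ/Δψ = 0.4555, d_rh = R√(Δφ²+q²Δλ²) = 5258.5 km
Excess = 5258.5 − 4939.5 = 319.0 ≈ 319 km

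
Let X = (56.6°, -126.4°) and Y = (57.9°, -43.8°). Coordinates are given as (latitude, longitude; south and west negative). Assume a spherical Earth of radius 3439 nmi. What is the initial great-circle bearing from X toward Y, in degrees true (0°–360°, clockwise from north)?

52.2°

N = sin Δλ·cos φ₂ = +0.5270;  D = cos φ₁ sin φ₂ − sin φ₁ cos φ₂ cos Δλ = +0.4092
initial course = atan2(N, D) = 52.17°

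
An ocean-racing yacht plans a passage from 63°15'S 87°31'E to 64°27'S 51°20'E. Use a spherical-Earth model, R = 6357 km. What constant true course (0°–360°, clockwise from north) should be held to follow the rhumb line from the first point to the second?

265.7°

Meridional parts: M(φ₁)=-1.4364, M(φ₂)=-1.4840 → ΔM = -0.0475;  Δλ = -0.6315 rad
tan C = Δλ / ΔM = +13.2868 → C = 265.70°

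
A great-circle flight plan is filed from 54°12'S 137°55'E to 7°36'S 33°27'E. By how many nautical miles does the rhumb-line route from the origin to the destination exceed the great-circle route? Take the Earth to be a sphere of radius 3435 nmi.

Great circle: cos σ = sin φ₁ sin φ₂ + cos φ₁ cos φ₂ cos Δλ,  σ = 1.6084 rad → d_gc = 5524.8 nmi
Rhumb line: Δψ = +0.9971, q = Δφ/Δψ = 0.8157, d_rh = R√(Δφ²+q²Δλ²) = 5822.7 nmi
Excess = 5822.7 − 5524.8 = 297.9 ≈ 298 nmi

298 nmi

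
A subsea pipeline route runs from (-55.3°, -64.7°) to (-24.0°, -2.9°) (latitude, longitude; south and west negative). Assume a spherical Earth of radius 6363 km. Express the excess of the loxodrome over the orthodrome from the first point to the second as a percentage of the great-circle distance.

2.2%

Great circle: σ = 0.9519 rad → d_gc = Rσ = 6056.8 km
Rhumb: Δφ = +0.5463, Δλ = +1.0786, Δψ = +0.7317, q = Δφ/Δψ = 0.7466 → d_rh = R√(Δφ²+q²Δλ²) = 6191.8 km
Excess = (6191.8 − 6056.8) / 6056.8 = 135.0 / 6056.8 = 2.23% ≈ 2.2%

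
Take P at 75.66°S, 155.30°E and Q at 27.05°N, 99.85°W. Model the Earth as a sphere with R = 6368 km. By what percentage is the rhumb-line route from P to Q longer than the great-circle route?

Great circle: σ = 2.0911 rad → d_gc = Rσ = 13316.0 km
Rhumb: Δφ = +1.7926, Δλ = +1.8300, Δψ = +2.5638, q = Δφ/Δψ = 0.6992 → d_rh = R√(Δφ²+q²Δλ²) = 14025.1 km
Excess = (14025.1 − 13316.0) / 13316.0 = 709.1 / 13316.0 = 5.33% ≈ 5.3%

5.3%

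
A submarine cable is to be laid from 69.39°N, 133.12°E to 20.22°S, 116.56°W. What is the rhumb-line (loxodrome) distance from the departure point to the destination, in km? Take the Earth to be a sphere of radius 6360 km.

Δψ = ln[tan(π/4+φ₂/2)/tan(π/4+φ₁/2)] = -2.0652;  Δφ = -1.5640 rad,  Δλ = +1.9254 rad
q = Δφ/Δψ = 0.7573
d = R·√(Δφ² + q²Δλ²) = 6360·2.13829 = 13600 km

13600 km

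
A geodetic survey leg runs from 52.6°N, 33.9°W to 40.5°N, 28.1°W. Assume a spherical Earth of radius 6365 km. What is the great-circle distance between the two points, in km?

cos σ = sin φ₁ sin φ₂ + cos φ₁ cos φ₂ cos Δλ
      = sin(52.60°)sin(40.50°) + cos(52.60°)cos(40.50°)cos(5.80°) = 0.9754
σ = 12.730° → d = Rσ = 6365·0.22218 = 1414 km

1414 km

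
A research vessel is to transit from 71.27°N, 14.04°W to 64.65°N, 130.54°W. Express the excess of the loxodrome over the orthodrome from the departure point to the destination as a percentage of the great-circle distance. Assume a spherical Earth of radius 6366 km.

17.4%

Great circle: σ = 0.6526 rad → d_gc = Rσ = 4154.5 km
Rhumb: Δφ = -0.1155, Δλ = -2.0333, Δψ = -0.3102, q = Δφ/Δψ = 0.3725 → d_rh = R√(Δφ²+q²Δλ²) = 4877.2 km
Excess = (4877.2 − 4154.5) / 4154.5 = 722.7 / 4154.5 = 17.40% ≈ 17.4%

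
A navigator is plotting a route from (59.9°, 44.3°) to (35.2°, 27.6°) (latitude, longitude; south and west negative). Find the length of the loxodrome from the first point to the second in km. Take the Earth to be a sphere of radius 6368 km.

Δψ = ln[tan(π/4+φ₂/2)/tan(π/4+φ₁/2)] = -0.6564;  Δφ = -0.4311 rad,  Δλ = -0.2915 rad
q = Δφ/Δψ = 0.6568
d = R·√(Δφ² + q²Δλ²) = 6368·0.47169 = 3004 km

3004 km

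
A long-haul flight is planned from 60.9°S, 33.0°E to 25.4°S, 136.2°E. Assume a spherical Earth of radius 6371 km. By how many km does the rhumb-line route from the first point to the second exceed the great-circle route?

Great circle: cos σ = sin φ₁ sin φ₂ + cos φ₁ cos φ₂ cos Δλ,  σ = 1.2928 rad → d_gc = 8236.1 km
Rhumb line: Δψ = +0.8902, q = Δφ/Δψ = 0.6960, d_rh = R√(Δφ²+q²Δλ²) = 8909.1 km
Excess = 8909.1 − 8236.1 = 673.0 ≈ 673 km

673 km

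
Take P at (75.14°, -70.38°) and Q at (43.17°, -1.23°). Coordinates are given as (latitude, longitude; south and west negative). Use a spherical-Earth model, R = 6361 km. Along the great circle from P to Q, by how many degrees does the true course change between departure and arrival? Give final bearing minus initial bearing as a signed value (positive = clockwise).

+63.2°

Initial bearing θ₁ = atan2(sin Δλ cos φ₂, cos φ₁ sin φ₂ − sin φ₁ cos φ₂ cos Δλ) = 96.32°
Final bearing θ₂ = (initial bearing from the destination back to the start) + 180° = 159.54°
Δθ = θ₂ − θ₁ = +63.2°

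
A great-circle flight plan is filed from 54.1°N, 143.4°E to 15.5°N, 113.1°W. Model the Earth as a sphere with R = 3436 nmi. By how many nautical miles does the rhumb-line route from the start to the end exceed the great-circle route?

Great circle: cos σ = sin φ₁ sin φ₂ + cos φ₁ cos φ₂ cos Δλ,  σ = 1.4861 rad → d_gc = 5106.337 nmi
Rhumb line: Δψ = -0.8533, q = Δφ/Δψ = 0.7896, d_rh = R√(Δφ²+q²Δλ²) = 5419.841 nmi
Excess = 5419.841 − 5106.337 = 313.504 ≈ 314 nmi

314 nmi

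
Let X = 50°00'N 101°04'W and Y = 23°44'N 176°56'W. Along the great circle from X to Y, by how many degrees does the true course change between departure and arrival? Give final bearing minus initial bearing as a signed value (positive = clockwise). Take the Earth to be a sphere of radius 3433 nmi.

Initial bearing θ₁ = atan2(sin Δλ cos φ₂, cos φ₁ sin φ₂ − sin φ₁ cos φ₂ cos Δλ) = 275.63°
Final bearing θ₂ = (initial bearing from the destination back to the start) + 180° = 224.33°
Δθ = θ₂ − θ₁ = -51.3°

-51.3°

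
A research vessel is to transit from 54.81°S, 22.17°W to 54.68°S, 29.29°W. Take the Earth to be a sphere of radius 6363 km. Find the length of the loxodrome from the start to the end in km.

457 km

Δψ = ln[tan(π/4+φ₂/2)/tan(π/4+φ₁/2)] = +0.0039;  Δφ = +0.0023 rad,  Δλ = -0.1243 rad
q = Δφ/Δψ = 0.5772
d = R·√(Δφ² + q²Δλ²) = 6363·0.07177 = 457 km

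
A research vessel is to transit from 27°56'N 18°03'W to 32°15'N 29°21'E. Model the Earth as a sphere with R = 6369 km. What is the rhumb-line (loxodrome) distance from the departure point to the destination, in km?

Δψ = ln[tan(π/4+φ₂/2)/tan(π/4+φ₁/2)] = +0.0871;  Δφ = +0.0753 rad,  Δλ = +0.8273 rad
q = Δφ/Δψ = 0.8649
d = R·√(Δφ² + q²Δλ²) = 6369·0.71946 = 4582 km

4582 km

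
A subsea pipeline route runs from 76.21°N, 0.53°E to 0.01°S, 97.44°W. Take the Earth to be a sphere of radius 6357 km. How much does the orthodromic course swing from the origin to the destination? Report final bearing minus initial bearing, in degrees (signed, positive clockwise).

At departure: θ₁ = atan2(sin Δλ cos φ₂, cos φ₁ sin φ₂ − sin φ₁ cos φ₂ cos Δλ) = 277.74°
At arrival: θ₂ = atan2(sin Δλ cos φ₁, −cos φ₂ sin φ₁ + sin φ₂ cos φ₁ cos Δλ) = 193.66°
Δθ = θ₂ − θ₁ = -84.1°

-84.1°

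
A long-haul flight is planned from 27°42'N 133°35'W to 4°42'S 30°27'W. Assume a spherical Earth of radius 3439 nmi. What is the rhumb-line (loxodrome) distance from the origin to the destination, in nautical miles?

6286 nmi

Rhumb course C = atan2(Δλ, Δψ) with Δψ = ln[tan(π/4+φ₂/2)/tan(π/4+φ₁/2)] = -0.5856, Δλ = +1.8000 → C = 108.02°
d = R·|Δφ| / |cos C| = 3439·0.56549 / 0.30937 = 6286 nmi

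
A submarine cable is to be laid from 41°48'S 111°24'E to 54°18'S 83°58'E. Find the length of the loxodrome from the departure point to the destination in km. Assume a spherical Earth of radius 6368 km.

Δψ = ln[tan(π/4+φ₂/2)/tan(π/4+φ₁/2)] = -0.3286;  Δφ = -0.2182 rad,  Δλ = -0.4788 rad
q = Δφ/Δψ = 0.6638
d = R·√(Δφ² + q²Δλ²) = 6368·0.38552 = 2455 km

2455 km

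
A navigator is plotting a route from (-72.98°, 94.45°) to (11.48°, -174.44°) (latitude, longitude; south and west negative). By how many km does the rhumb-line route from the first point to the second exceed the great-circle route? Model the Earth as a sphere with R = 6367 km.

514 km

Great circle: cos σ = sin φ₁ sin φ₂ + cos φ₁ cos φ₂ cos Δλ,  σ = 1.7679 rad → d_gc = 11256.5 km
Rhumb line: Δψ = +2.1013, q = Δφ/Δψ = 0.7015, d_rh = R√(Δφ²+q²Δλ²) = 11770.2 km
Excess = 11770.2 − 11256.5 = 513.7 ≈ 514 km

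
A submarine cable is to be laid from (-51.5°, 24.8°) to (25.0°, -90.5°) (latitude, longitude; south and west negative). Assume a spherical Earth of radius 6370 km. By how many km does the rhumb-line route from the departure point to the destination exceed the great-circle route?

330 km

Great circle: cos σ = sin φ₁ sin φ₂ + cos φ₁ cos φ₂ cos Δλ,  σ = 2.1796 rad → d_gc = 13883.8 km
Rhumb line: Δψ = +1.5029, q = Δφ/Δψ = 0.8884, d_rh = R√(Δφ²+q²Δλ²) = 14213.4 km
Excess = 14213.4 − 13883.8 = 329.6 ≈ 330 km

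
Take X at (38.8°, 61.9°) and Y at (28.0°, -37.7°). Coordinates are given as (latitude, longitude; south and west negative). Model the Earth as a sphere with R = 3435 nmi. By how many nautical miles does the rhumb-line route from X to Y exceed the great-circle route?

Great circle: cos σ = sin φ₁ sin φ₂ + cos φ₁ cos φ₂ cos Δλ,  σ = 1.3904 rad → d_gc = 4776.0 nmi
Rhumb line: Δψ = -0.2264, q = Δφ/Δψ = 0.8325, d_rh = R√(Δφ²+q²Δλ²) = 5013.2 nmi
Excess = 5013.2 − 4776.0 = 237.2 ≈ 237 nmi

237 nmi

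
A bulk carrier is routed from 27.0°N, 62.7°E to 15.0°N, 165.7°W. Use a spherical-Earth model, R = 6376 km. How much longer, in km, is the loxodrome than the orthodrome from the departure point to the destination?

Great circle: cos σ = sin φ₁ sin φ₂ + cos φ₁ cos φ₂ cos Δλ,  σ = 2.0419 rad → d_gc = 13019.4 km
Rhumb line: Δψ = -0.2249, q = Δφ/Δψ = 0.9314, d_rh = R√(Δφ²+q²Δλ²) = 13704.8 km
Excess = 13704.8 − 13019.4 = 685.4 ≈ 685 km

685 km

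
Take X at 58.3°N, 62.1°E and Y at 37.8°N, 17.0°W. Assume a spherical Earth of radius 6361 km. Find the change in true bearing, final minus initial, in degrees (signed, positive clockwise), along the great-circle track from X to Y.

At departure: θ₁ = atan2(sin Δλ cos φ₂, cos φ₁ sin φ₂ − sin φ₁ cos φ₂ cos Δλ) = 284.10°
At arrival: θ₂ = atan2(sin Δλ cos φ₁, −cos φ₂ sin φ₁ + sin φ₂ cos φ₁ cos Δλ) = 220.16°
Δθ = θ₂ − θ₁ = -63.9°

-63.9°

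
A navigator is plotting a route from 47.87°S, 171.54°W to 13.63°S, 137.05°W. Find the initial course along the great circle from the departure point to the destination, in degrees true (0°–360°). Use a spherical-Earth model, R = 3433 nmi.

θ = atan2( sin Δλ·cos φ₂ ,  cos φ₁ sin φ₂ − sin φ₁ cos φ₂ cos Δλ )
  = atan2(+0.5503, +0.4360) = 51.61°

51.6°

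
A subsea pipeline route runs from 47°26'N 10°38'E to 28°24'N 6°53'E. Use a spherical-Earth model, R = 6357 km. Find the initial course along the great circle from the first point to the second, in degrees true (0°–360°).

190.0°

N = sin Δλ·cos φ₂ = -0.0575;  D = cos φ₁ sin φ₂ − sin φ₁ cos φ₂ cos Δλ = -0.3247
initial course = atan2(N, D) = 190.05°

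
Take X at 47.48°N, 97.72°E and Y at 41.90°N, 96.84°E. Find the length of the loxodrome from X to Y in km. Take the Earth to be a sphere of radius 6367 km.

624 km

Rhumb course C = atan2(Δλ, Δψ) with Δψ = ln[tan(π/4+φ₂/2)/tan(π/4+φ₁/2)] = -0.1372, Δλ = -0.0154 → C = 186.39°
d = R·|Δφ| / |cos C| = 6367·0.09739 / 0.99379 = 624 km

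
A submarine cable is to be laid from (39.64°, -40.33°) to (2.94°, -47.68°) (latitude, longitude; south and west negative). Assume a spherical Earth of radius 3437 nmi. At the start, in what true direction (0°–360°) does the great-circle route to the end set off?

192.2°

N = sin Δλ·cos φ₂ = -0.1278;  D = cos φ₁ sin φ₂ − sin φ₁ cos φ₂ cos Δλ = -0.5924
initial course = atan2(N, D) = 192.17°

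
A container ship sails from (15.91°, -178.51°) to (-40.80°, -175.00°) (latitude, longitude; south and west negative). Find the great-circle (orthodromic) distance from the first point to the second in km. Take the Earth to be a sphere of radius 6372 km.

cos σ = sin φ₁ sin φ₂ + cos φ₁ cos φ₂ cos Δλ
      = sin(15.91°)sin(-40.80°) + cos(15.91°)cos(-40.80°)cos(3.51°) = 0.5475
σ = 56.804° → d = Rσ = 6372·0.99141 = 6317 km

6317 km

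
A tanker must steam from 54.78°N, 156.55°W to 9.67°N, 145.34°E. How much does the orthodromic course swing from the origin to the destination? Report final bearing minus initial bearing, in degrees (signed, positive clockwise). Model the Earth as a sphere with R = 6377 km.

Initial bearing θ₁ = atan2(sin Δλ cos φ₂, cos φ₁ sin φ₂ − sin φ₁ cos φ₂ cos Δλ) = 248.57°
Final bearing θ₂ = (initial bearing from the destination back to the start) + 180° = 213.00°
Δθ = θ₂ − θ₁ = -35.6°

-35.6°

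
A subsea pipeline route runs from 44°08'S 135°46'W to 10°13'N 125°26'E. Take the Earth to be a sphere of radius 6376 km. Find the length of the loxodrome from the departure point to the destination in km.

Δψ = ln[tan(π/4+φ₂/2)/tan(π/4+φ₁/2)] = +1.0394;  Δφ = +0.9486 rad,  Δλ = -1.7244 rad
q = Δφ/Δψ = 0.9126
d = R·√(Δφ² + q²Δλ²) = 6376·1.83749 = 11716 km

11716 km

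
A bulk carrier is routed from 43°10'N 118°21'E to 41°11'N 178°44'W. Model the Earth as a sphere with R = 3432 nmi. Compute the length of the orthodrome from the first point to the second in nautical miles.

2728 nmi

Haversine: a = sin²(Δφ/2)+cos φ₁ cos φ₂ sin²(Δλ/2) = 0.14980;  σ = 2·atan2(√a,√(1−a))
σ = 45.541° → d = Rσ = 3432·0.79485 = 2728 nmi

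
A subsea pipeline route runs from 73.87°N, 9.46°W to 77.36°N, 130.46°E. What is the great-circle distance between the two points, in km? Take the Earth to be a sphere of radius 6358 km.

2999 km

cos σ = sin φ₁ sin φ₂ + cos φ₁ cos φ₂ cos Δλ
      = sin(73.87°)sin(77.36°) + cos(73.87°)cos(77.36°)cos(139.92°) = 0.8908
σ = 27.021° → d = Rσ = 6358·0.47161 = 2999 km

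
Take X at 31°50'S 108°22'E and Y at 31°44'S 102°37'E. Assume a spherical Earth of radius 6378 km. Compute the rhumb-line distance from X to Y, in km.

544 km

Δψ = ln[tan(π/4+φ₂/2)/tan(π/4+φ₁/2)] = +0.0021;  Δφ = +0.0017 rad,  Δλ = -0.1004 rad
q = Δφ/Δψ = 0.8500
d = R·√(Δφ² + q²Δλ²) = 6378·0.08533 = 544 km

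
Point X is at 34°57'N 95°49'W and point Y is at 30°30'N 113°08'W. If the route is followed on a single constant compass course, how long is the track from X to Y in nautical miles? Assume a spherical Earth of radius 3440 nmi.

914 nmi

Δψ = ln[tan(π/4+φ₂/2)/tan(π/4+φ₁/2)] = -0.0924;  Δφ = -0.0777 rad,  Δλ = -0.3022 rad
q = Δφ/Δψ = 0.8409
d = R·√(Δφ² + q²Δλ²) = 3440·0.26575 = 914 nmi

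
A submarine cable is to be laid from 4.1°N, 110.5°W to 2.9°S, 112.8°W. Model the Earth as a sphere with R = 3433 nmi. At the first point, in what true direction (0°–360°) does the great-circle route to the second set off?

198.2°

N = sin Δλ·cos φ₂ = -0.0401;  D = cos φ₁ sin φ₂ − sin φ₁ cos φ₂ cos Δλ = -0.1218
initial course = atan2(N, D) = 198.21°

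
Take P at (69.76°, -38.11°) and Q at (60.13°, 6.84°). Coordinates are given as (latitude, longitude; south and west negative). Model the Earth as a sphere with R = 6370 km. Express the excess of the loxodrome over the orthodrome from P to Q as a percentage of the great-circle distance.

Great circle: σ = 0.3610 rad → d_gc = Rσ = 2299.5 km
Rhumb: Δφ = -0.1681, Δλ = +0.7845, Δψ = -0.4017, q = Δφ/Δψ = 0.4184 → d_rh = R√(Δφ²+q²Δλ²) = 2349.0 km
Excess = (2349.0 − 2299.5) / 2299.5 = 49.5 / 2299.5 = 2.153% ≈ 2.2%

2.2%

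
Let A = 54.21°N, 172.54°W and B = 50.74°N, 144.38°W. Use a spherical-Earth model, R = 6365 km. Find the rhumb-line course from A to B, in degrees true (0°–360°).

101.4°

Δψ = ln[tan(π/4+φ₂/2)/tan(π/4+φ₁/2)] = -0.0995
Δλ = +0.4915 rad (taken the short way round)
course = atan2(Δλ, Δψ) = 101.44°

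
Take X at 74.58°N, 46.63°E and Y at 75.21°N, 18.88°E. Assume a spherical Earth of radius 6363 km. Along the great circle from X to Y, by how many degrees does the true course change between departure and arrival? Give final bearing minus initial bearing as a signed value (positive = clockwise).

Initial bearing θ₁ = atan2(sin Δλ cos φ₂, cos φ₁ sin φ₂ − sin φ₁ cos φ₂ cos Δλ) = 288.30°
Final bearing θ₂ = (initial bearing from the destination back to the start) + 180° = 261.47°
Δθ = θ₂ − θ₁ = -26.8°

-26.8°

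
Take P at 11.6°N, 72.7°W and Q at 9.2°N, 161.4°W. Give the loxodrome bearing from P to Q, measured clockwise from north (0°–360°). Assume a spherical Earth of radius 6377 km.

Δψ = ln[tan(π/4+φ₂/2)/tan(π/4+φ₁/2)] = -0.0426
Δλ = -1.5481 rad (taken the short way round)
course = atan2(Δλ, Δψ) = 268.42°

268.4°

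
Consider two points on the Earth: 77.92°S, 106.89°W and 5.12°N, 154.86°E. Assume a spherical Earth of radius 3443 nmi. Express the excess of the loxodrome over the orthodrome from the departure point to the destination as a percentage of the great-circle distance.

6.5%

Great circle: σ = 1.6882 rad → d_gc = Rσ = 5812.6 nmi
Rhumb: Δφ = +1.4493, Δλ = -1.7148, Δψ = +2.3356, q = Δφ/Δψ = 0.6205 → d_rh = R√(Δφ²+q²Δλ²) = 6190.5 nmi
Excess = (6190.5 − 5812.6) / 5812.6 = 377.9 / 5812.6 = 6.50% ≈ 6.5%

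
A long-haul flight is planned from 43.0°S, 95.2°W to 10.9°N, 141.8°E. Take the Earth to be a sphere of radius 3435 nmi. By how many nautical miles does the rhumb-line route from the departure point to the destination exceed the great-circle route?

230 nmi

Great circle: cos σ = sin φ₁ sin φ₂ + cos φ₁ cos φ₂ cos Δλ,  σ = 2.1178 rad → d_gc = 7274.5 nmi
Rhumb line: Δψ = +1.0242, q = Δφ/Δψ = 0.9185, d_rh = R√(Δφ²+q²Δλ²) = 7504.3 nmi
Excess = 7504.3 − 7274.5 = 229.8 ≈ 230 nmi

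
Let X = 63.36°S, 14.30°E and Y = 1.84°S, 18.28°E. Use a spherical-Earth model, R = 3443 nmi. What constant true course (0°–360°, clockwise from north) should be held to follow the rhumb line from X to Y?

2.8°

Meridional parts: M(φ₁)=-1.4407, M(φ₂)=-0.0321 → ΔM = +1.4086;  Δλ = +0.0695 rad
tan C = Δλ / ΔM = +0.0493 → C = 2.82°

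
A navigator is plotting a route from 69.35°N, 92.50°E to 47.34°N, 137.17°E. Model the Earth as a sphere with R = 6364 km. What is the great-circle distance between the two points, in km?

Haversine: a = sin²(Δφ/2)+cos φ₁ cos φ₂ sin²(Δλ/2) = 0.07095;  σ = 2·atan2(√a,√(1−a))
σ = 30.897° → d = Rσ = 6364·0.53925 = 3432 km

3432 km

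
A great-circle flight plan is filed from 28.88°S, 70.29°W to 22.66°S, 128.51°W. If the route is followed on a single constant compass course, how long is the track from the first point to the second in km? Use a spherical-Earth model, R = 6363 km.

5859 km

Rhumb course C = atan2(Δλ, Δψ) with Δψ = ln[tan(π/4+φ₂/2)/tan(π/4+φ₁/2)] = +0.1206, Δλ = -1.0161 → C = 276.77°
d = R·|Δφ| / |cos C| = 6363·0.10856 / 0.11789 = 5859 km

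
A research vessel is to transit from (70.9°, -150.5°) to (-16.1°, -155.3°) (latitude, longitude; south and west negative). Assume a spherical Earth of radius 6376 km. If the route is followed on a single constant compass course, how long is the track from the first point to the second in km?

Rhumb course C = atan2(Δλ, Δψ) with Δψ = ln[tan(π/4+φ₂/2)/tan(π/4+φ₁/2)] = -2.0671, Δλ = -0.0838 → C = 182.32°
d = R·|Δφ| / |cos C| = 6376·1.51844 / 0.99918 = 9689 km

9689 km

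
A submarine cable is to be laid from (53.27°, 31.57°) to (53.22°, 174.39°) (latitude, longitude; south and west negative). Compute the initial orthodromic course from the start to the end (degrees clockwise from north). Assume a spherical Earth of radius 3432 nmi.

22.8°

N = sin Δλ·cos φ₂ = +0.3618;  D = cos φ₁ sin φ₂ − sin φ₁ cos φ₂ cos Δλ = +0.8613
initial course = atan2(N, D) = 22.79°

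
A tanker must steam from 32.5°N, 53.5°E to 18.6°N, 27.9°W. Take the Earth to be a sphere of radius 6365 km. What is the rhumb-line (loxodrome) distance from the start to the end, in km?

Rhumb course C = atan2(Δλ, Δψ) with Δψ = ln[tan(π/4+φ₂/2)/tan(π/4+φ₁/2)] = -0.2699, Δλ = -1.4207 → C = 259.24°
d = R·|Δφ| / |cos C| = 6365·0.24260 / 0.18661 = 8275 km

8275 km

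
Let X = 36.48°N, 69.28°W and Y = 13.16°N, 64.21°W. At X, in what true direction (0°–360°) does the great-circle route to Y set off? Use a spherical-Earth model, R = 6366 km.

N = sin Δλ·cos φ₂ = +0.0861;  D = cos φ₁ sin φ₂ − sin φ₁ cos φ₂ cos Δλ = -0.3936
initial course = atan2(N, D) = 167.67°

167.7°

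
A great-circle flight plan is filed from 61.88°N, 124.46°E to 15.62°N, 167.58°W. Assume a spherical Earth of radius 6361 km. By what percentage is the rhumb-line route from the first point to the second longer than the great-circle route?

2.8%

Great circle: σ = 1.1507 rad → d_gc = Rσ = 7319.9 km
Rhumb: Δφ = -0.8074, Δλ = +1.1861, Δψ = -1.1085, q = Δφ/Δψ = 0.7284 → d_rh = R√(Δφ²+q²Δλ²) = 7521.8 km
Excess = (7521.8 − 7319.9) / 7319.9 = 201.9 / 7319.9 = 2.76% ≈ 2.8%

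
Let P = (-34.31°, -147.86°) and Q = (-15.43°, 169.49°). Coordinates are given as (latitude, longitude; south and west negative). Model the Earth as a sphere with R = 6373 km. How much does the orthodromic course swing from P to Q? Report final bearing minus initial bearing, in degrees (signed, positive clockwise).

+18.9°

Initial bearing θ₁ = atan2(sin Δλ cos φ₂, cos φ₁ sin φ₂ − sin φ₁ cos φ₂ cos Δλ) = 285.40°
Final bearing θ₂ = (initial bearing from the destination back to the start) + 180° = 304.30°
Δθ = θ₂ − θ₁ = +18.9°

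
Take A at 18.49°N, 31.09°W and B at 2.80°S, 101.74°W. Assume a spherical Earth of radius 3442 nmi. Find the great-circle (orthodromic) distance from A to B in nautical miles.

Haversine: a = sin²(Δφ/2)+cos φ₁ cos φ₂ sin²(Δλ/2) = 0.35082;  σ = 2·atan2(√a,√(1−a))
σ = 72.640° → d = Rσ = 3442·1.26782 = 4364 nmi

4364 nmi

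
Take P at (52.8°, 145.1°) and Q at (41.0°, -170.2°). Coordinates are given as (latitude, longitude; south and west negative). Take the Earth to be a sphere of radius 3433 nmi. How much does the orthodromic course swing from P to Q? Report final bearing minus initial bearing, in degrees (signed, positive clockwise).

Initial bearing θ₁ = atan2(sin Δλ cos φ₂, cos φ₁ sin φ₂ − sin φ₁ cos φ₂ cos Δλ) = 93.30°
Final bearing θ₂ = (initial bearing from the destination back to the start) + 180° = 126.89°
Δθ = θ₂ − θ₁ = +33.6°

+33.6°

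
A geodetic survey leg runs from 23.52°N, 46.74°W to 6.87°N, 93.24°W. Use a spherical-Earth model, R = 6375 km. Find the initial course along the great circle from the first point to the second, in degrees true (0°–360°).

257.2°

N = sin Δλ·cos φ₂ = -0.7202;  D = cos φ₁ sin φ₂ − sin φ₁ cos φ₂ cos Δλ = -0.1630
initial course = atan2(N, D) = 257.24°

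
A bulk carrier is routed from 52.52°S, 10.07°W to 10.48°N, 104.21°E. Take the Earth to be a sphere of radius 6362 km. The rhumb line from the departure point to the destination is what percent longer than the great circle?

Great circle: σ = 1.9718 rad → d_gc = Rσ = 12544.8 km
Rhumb: Δφ = +1.0996, Δλ = +1.9946, Δψ = +1.2649, q = Δφ/Δψ = 0.8693 → d_rh = R√(Δφ²+q²Δλ²) = 13061.6 km
Excess = (13061.6 − 12544.8) / 12544.8 = 516.8 / 12544.8 = 4.12% ≈ 4.1%

4.1%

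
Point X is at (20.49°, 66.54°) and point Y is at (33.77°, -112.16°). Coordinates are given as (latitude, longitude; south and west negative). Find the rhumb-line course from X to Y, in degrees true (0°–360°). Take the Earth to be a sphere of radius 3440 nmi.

Δψ = ln[tan(π/4+φ₂/2)/tan(π/4+φ₁/2)] = +0.2613
Δλ = -3.1189 rad (taken the short way round)
course = atan2(Δλ, Δψ) = 274.79°

274.8°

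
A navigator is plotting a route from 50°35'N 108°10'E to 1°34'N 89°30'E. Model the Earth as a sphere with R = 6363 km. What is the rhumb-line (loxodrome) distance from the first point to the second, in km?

Δψ = ln[tan(π/4+φ₂/2)/tan(π/4+φ₁/2)] = -0.9993;  Δφ = -0.8555 rad,  Δλ = -0.3258 rad
q = Δφ/Δψ = 0.8561
d = R·√(Δφ² + q²Δλ²) = 6363·0.89982 = 5726 km

5726 km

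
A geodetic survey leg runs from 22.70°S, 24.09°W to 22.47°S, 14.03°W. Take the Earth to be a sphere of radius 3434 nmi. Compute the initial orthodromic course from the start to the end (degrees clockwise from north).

N = sin Δλ·cos φ₂ = +0.1614;  D = cos φ₁ sin φ₂ − sin φ₁ cos φ₂ cos Δλ = -0.0015
initial course = atan2(N, D) = 90.52°

90.5°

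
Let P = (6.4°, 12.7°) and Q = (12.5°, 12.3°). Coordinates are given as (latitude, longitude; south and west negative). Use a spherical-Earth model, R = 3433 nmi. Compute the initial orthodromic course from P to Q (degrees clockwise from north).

N = sin Δλ·cos φ₂ = -0.0068;  D = cos φ₁ sin φ₂ − sin φ₁ cos φ₂ cos Δλ = +0.1063
initial course = atan2(N, D) = 356.33°

356.3°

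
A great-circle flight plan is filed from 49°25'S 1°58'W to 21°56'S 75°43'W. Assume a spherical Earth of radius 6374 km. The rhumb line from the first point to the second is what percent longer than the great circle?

Great circle: σ = 1.1012 rad → d_gc = Rσ = 7018.9 km
Rhumb: Δφ = +0.4797, Δλ = -1.2872, Δψ = +0.6024, q = Δφ/Δψ = 0.7962 → d_rh = R√(Δφ²+q²Δλ²) = 7212.8 km
Excess = (7212.8 − 7018.9) / 7018.9 = 193.9 / 7018.9 = 2.76% ≈ 2.8%

2.8%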